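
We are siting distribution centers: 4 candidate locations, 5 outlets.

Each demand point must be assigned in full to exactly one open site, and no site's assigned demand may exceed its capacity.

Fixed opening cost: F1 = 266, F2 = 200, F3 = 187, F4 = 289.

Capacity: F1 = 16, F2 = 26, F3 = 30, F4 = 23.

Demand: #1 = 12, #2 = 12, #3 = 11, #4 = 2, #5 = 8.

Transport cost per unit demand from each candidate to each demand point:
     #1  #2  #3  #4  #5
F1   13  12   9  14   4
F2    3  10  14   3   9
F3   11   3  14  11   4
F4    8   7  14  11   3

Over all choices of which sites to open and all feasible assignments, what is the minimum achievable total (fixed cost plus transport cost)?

Open {F2, F3}; cheapest assignment that respects the capacities:
  F2 (cap 26, load 25): #1, #3, #4 — cost 12×3 + 11×14 + 2×3 = 196
  F3 (cap 30, load 20): #2, #5 — cost 12×3 + 8×4 = 68
  Shipping 264, fixed 387 → total 651.
  Any other capacity-feasible assignment to {F2, F3} ships for at least 264.
Compare {F2, F4}: its best feasible assignment gives total 793.
Compare {F3, F4}: its best feasible assignment gives total 808.
Every other set of open sites that can feasibly serve all demand totals ≥ 793 even under its best assignment. Minimum: 651.

651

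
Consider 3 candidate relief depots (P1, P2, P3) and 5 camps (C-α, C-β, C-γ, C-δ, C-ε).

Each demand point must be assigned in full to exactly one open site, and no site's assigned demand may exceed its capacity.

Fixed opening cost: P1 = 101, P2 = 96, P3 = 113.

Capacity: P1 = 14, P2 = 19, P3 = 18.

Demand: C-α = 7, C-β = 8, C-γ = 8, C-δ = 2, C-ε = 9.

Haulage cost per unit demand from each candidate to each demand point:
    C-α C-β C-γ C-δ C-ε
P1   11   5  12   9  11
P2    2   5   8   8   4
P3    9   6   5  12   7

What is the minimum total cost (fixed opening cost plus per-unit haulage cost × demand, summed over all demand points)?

Open {P2, P3}; cheapest assignment that respects the capacities:
  P2 (cap 19, load 18): C-α, C-δ, C-ε — cost 7×2 + 2×8 + 9×4 = 66
  P3 (cap 18, load 16): C-β, C-γ — cost 8×6 + 8×5 = 88
  Shipping 154, fixed 209 → total 363.
  Any other capacity-feasible assignment to {P2, P3} ships for at least 154.
Compare {P1, P2, P3}: its best feasible assignment gives total 456.
Every other set of open sites that can feasibly serve all demand totals ≥ 456 even under its best assignment. Minimum: 363.

363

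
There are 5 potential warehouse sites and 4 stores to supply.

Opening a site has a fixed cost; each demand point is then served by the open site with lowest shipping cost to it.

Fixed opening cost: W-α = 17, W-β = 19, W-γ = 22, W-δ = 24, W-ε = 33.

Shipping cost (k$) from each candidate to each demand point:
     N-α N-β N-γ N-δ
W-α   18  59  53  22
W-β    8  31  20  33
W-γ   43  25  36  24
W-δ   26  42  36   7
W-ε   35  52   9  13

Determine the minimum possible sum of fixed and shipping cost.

Open {W-β, W-δ}: assign each demand point to its cheapest open site.
  N-α→W-β 8, N-β→W-β 31, N-γ→W-β 20, N-δ→W-δ 7
  shipping cost 66, fixed 43 → total 109.
Compare {W-β}: shipping cost 92 + fixed 19 = 111.
Compare {W-β, W-ε}: shipping cost 61 + fixed 52 = 113.
Compare {W-α, W-β}: shipping cost 81 + fixed 36 = 117.
All other subsets cost ≥ 111. Minimum total cost: 109.

109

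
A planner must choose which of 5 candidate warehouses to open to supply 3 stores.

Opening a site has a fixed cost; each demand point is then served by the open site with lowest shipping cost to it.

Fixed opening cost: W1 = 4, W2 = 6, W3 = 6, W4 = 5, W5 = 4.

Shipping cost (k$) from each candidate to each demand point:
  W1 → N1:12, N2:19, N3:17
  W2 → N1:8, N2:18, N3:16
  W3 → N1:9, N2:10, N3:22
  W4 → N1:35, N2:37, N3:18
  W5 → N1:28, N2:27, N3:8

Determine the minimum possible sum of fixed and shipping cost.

37

Open {W3, W5}: assign each demand point to its cheapest open site.
  N1→W3 9, N2→W3 10, N3→W5 8
  shipping cost 27, fixed 10 → total 37.
Compare {W1, W3, W5}: shipping cost 27 + fixed 14 = 41.
Compare {W2, W3, W5}: shipping cost 26 + fixed 16 = 42.
Compare {W3, W4, W5}: shipping cost 27 + fixed 15 = 42.
All other subsets cost ≥ 41. Minimum total cost: 37.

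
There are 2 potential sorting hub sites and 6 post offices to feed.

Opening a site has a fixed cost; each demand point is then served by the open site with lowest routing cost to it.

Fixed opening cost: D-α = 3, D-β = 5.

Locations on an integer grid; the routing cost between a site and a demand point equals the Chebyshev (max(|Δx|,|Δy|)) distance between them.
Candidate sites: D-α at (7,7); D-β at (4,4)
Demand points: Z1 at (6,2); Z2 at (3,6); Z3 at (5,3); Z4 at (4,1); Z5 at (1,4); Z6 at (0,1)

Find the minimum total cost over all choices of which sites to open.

20

Open {D-β}: assign each demand point to its cheapest open site.
  Z1→D-β 2, Z2→D-β 2, Z3→D-β 1, Z4→D-β 3, Z5→D-β 3, Z6→D-β 4
  routing cost 15, fixed 5 → total 20.
Compare {D-α, D-β}: routing cost 15 + fixed 8 = 23.
Compare {D-α}: routing cost 32 + fixed 3 = 35.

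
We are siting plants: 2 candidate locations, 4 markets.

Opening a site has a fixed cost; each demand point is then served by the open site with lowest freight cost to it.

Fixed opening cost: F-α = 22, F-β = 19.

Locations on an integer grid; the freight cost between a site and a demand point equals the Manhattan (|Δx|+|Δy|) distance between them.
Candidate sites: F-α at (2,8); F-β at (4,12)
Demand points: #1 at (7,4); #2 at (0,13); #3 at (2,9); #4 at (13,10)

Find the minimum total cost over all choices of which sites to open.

Open {F-β}: assign each demand point to its cheapest open site.
  #1→F-β 11, #2→F-β 5, #3→F-β 5, #4→F-β 11
  freight cost 32, fixed 19 → total 51.
Compare {F-α}: freight cost 30 + fixed 22 = 52.
Compare {F-α, F-β}: freight cost 26 + fixed 41 = 67.

51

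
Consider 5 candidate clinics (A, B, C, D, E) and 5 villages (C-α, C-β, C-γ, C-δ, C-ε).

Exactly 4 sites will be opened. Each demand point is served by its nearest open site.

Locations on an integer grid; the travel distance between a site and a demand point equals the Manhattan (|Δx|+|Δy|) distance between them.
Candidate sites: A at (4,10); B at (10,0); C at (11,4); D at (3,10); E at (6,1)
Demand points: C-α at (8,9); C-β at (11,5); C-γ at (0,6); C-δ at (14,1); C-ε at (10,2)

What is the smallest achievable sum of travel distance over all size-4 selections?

20

Open {A, B, C, D}.
  C-α→A 5, C-β→C 1, C-γ→D 7, C-δ→B 5, C-ε→B 2  ⇒ total 20.
Compare {A, B, C, E}: total 21.
Compare {B, C, D, E}: total 21.
No size-4 selection does better; minimum is 20.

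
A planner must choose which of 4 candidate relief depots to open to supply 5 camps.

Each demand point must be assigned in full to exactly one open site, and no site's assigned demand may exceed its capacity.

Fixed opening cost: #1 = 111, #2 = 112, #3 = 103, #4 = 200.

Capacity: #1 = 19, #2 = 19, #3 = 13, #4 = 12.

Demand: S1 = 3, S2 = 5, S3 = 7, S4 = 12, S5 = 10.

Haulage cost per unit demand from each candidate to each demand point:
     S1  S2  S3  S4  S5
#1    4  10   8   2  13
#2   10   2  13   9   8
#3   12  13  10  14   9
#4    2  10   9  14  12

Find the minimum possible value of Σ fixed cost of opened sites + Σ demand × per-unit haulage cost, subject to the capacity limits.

Open {#1, #2}; cheapest assignment that respects the capacities:
  #1 (cap 19, load 19): S3, S4 — cost 7×8 + 12×2 = 80
  #2 (cap 19, load 18): S1, S2, S5 — cost 3×10 + 5×2 + 10×8 = 120
  Shipping 200, fixed 223 → total 423.
  Any other capacity-feasible assignment to {#1, #2} ships for at least 200.
Compare {#1, #2, #3}: its best feasible assignment gives total 522.
Compare {#1, #2, #4}: its best feasible assignment gives total 599.
Every other set of open sites that can feasibly serve all demand totals ≥ 522 even under its best assignment. Minimum: 423.

423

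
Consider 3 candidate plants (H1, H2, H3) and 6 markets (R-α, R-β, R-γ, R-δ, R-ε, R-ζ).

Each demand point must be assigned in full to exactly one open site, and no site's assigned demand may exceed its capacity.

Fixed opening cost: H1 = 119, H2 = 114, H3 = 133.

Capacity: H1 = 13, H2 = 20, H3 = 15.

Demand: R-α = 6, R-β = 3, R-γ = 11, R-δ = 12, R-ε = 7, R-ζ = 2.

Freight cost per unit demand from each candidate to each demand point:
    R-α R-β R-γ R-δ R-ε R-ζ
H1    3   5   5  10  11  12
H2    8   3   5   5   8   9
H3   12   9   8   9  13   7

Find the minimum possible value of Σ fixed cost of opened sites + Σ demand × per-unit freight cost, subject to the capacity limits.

617

Open {H1, H2, H3}; cheapest assignment that respects the capacities:
  H1 (cap 13, load 9): R-α, R-β — cost 6×3 + 3×5 = 33
  H2 (cap 20, load 19): R-δ, R-ε — cost 12×5 + 7×8 = 116
  H3 (cap 15, load 13): R-γ, R-ζ — cost 11×8 + 2×7 = 102
  Shipping 251, fixed 366 → total 617.
  Any other capacity-feasible assignment to {H1, H2, H3} ships for at least 251.
Total demand is 41 and no other set of sites has combined capacity ≥ 41, so {H1, H2, H3} is the only feasible choice of open sites. Minimum: 617.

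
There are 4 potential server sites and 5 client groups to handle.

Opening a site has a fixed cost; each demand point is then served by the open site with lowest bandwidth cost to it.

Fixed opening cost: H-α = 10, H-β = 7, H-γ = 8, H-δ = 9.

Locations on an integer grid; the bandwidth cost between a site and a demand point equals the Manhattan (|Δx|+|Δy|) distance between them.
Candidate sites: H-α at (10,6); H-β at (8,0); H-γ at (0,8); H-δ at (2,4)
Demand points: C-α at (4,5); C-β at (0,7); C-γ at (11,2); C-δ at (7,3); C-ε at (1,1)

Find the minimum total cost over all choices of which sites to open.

Open {H-β, H-δ}: assign each demand point to its cheapest open site.
  C-α→H-δ 3, C-β→H-δ 5, C-γ→H-β 5, C-δ→H-β 4, C-ε→H-δ 4
  bandwidth cost 21, fixed 16 → total 37.
Compare {H-δ}: bandwidth cost 29 + fixed 9 = 38.
Compare {H-β, H-γ}: bandwidth cost 25 + fixed 15 = 40.
Compare {H-β, H-γ, H-δ}: bandwidth cost 17 + fixed 24 = 41.
All other subsets cost ≥ 38. Minimum total cost: 37.

37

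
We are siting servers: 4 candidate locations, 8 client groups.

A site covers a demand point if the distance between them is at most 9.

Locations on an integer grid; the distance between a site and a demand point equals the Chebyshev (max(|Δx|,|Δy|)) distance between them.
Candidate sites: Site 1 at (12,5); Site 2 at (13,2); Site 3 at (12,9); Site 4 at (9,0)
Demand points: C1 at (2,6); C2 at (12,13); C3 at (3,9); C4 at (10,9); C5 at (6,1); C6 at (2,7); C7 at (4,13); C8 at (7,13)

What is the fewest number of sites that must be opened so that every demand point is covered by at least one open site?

2

Coverage sets (demand points within 9 of each site):
  Site 1: {C2, C3, C4, C5, C7, C8}
  Site 2: {C4, C5}
  Site 3: {C2, C3, C4, C5, C7, C8}
  Site 4: {C1, C3, C4, C5, C6}
No single site covers all 8 demand points.
But {Site 1, Site 4} covers everything, so the minimum is 2.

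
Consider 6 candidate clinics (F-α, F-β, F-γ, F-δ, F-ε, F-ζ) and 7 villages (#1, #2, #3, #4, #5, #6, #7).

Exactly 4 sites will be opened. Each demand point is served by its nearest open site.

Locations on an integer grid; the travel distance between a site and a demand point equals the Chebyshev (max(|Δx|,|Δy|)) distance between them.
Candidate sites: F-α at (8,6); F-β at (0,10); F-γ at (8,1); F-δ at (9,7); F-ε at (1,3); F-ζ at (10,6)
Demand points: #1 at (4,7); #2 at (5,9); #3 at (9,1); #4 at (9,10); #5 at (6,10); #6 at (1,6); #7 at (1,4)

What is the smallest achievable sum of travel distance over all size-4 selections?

18

Open {F-α, F-γ, F-δ, F-ε}.
  #1→F-α 4, #2→F-α 3, #3→F-γ 1, #4→F-δ 3, #5→F-δ 3, #6→F-ε 3, #7→F-ε 1  ⇒ total 18.
Compare {F-β, F-γ, F-δ, F-ε}: total 19.
Compare {F-γ, F-δ, F-ε, F-ζ}: total 19.
No size-4 selection does better; minimum is 18.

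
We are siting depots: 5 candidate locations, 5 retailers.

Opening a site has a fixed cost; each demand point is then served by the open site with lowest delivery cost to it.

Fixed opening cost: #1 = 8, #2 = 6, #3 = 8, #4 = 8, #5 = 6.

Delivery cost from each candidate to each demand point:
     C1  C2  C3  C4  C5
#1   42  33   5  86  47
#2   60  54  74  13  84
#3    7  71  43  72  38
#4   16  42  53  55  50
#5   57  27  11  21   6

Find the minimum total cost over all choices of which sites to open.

Open {#2, #3, #5}: assign each demand point to its cheapest open site.
  C1→#3 7, C2→#5 27, C3→#5 11, C4→#2 13, C5→#5 6
  delivery cost 64, fixed 20 → total 84.
Compare {#3, #5}: delivery cost 72 + fixed 14 = 86.
Compare {#1, #2, #3, #5}: delivery cost 58 + fixed 28 = 86.
Compare {#1, #3, #5}: delivery cost 66 + fixed 22 = 88.
All other subsets cost ≥ 86. Minimum total cost: 84.

84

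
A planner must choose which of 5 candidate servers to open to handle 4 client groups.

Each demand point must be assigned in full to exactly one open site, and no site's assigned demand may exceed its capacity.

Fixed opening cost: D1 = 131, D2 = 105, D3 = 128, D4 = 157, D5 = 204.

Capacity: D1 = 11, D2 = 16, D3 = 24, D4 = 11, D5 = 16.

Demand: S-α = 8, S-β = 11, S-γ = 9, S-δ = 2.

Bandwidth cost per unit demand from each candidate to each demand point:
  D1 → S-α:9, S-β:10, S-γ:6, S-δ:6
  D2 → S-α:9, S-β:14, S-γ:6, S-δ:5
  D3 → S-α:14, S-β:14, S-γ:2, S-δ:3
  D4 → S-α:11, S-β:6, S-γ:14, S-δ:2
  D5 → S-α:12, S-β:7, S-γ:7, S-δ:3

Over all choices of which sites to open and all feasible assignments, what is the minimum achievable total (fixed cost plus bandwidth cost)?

Open {D2, D3}; cheapest assignment that respects the capacities:
  D2 (cap 16, load 8): S-α — cost 8×9 = 72
  D3 (cap 24, load 22): S-β, S-γ, S-δ — cost 11×14 + 9×2 + 2×3 = 178
  Shipping 250, fixed 233 → total 483.
  Any other capacity-feasible assignment to {D2, D3} ships for at least 250.
Compare {D3, D4}: its best feasible assignment gives total 487.
Compare {D1, D3}: its best feasible assignment gives total 505.
Every other set of open sites that can feasibly serve all demand totals ≥ 487 even under its best assignment. Minimum: 483.

483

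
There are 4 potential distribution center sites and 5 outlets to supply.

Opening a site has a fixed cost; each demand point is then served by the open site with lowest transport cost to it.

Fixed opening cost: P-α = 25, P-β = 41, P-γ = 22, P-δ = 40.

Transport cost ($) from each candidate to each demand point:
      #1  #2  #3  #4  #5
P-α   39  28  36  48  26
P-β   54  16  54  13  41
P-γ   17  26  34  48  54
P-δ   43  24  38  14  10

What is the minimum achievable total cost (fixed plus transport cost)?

161

Open {P-γ, P-δ}: assign each demand point to its cheapest open site.
  #1→P-γ 17, #2→P-δ 24, #3→P-γ 34, #4→P-δ 14, #5→P-δ 10
  transport cost 99, fixed 62 → total 161.
Compare {P-δ}: transport cost 129 + fixed 40 = 169.
Compare {P-β, P-γ}: transport cost 121 + fixed 63 = 184.
Compare {P-α, P-γ, P-δ}: transport cost 99 + fixed 87 = 186.
All other subsets cost ≥ 169. Minimum total cost: 161.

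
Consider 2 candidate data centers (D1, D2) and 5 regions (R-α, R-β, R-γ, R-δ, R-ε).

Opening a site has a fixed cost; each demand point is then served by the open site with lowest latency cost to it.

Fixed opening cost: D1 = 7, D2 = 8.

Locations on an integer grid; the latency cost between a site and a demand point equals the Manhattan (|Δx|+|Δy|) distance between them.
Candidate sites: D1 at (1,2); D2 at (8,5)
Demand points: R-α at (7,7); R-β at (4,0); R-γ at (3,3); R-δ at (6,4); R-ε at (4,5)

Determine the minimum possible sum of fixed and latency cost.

Open {D1, D2}: assign each demand point to its cheapest open site.
  R-α→D2 3, R-β→D1 5, R-γ→D1 3, R-δ→D2 3, R-ε→D2 4
  latency cost 18, fixed 15 → total 33.
Compare {D2}: latency cost 26 + fixed 8 = 34.
Compare {D1}: latency cost 32 + fixed 7 = 39.

33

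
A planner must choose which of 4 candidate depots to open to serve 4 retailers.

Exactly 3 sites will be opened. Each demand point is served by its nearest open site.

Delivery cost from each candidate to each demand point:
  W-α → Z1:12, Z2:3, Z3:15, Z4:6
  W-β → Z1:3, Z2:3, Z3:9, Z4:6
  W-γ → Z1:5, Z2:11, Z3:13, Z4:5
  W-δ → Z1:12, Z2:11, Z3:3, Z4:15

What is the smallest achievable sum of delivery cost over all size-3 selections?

Open {W-β, W-γ, W-δ}.
  Z1→W-β 3, Z2→W-β 3, Z3→W-δ 3, Z4→W-γ 5  ⇒ total 14.
Compare {W-α, W-β, W-δ}: total 15.
Compare {W-α, W-γ, W-δ}: total 16.
No size-3 selection does better; minimum is 14.

14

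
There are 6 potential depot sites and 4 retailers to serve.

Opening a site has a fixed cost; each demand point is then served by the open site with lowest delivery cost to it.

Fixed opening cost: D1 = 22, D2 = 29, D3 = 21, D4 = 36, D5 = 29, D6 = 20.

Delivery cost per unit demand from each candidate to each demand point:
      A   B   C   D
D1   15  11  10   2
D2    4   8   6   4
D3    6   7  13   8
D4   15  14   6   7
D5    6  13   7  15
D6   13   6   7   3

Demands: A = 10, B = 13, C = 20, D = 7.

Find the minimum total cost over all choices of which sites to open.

Open {D2, D6}: assign each demand point to its cheapest open site.
  A→D2 10×4=40, B→D6 13×6=78, C→D2 20×6=120, D→D6 7×3=21
  delivery cost 259, fixed 49 → total 308.
Compare {D2}: delivery cost 292 + fixed 29 = 321.
Compare {D1, D2, D6}: delivery cost 252 + fixed 71 = 323.
Compare {D1, D2}: delivery cost 278 + fixed 51 = 329.
All other subsets cost ≥ 321. Minimum total cost: 308.

308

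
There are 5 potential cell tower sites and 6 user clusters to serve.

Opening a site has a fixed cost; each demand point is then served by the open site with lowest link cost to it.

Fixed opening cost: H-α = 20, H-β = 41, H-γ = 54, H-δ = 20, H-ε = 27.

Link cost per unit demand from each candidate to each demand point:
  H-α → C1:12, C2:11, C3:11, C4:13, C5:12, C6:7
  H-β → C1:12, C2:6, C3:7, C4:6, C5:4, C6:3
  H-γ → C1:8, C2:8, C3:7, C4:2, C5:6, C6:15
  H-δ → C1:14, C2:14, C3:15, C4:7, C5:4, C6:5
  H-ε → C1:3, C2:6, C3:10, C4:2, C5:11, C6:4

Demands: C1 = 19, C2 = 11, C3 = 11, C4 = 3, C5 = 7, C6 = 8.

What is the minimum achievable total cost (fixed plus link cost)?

326

Open {H-β, H-ε}: assign each demand point to its cheapest open site.
  C1→H-ε 19×3=57, C2→H-β 11×6=66, C3→H-β 11×7=77, C4→H-ε 3×2=6, C5→H-β 7×4=28, C6→H-β 8×3=24
  link cost 258, fixed 68 → total 326.
Compare {H-δ, H-ε}: link cost 299 + fixed 47 = 346.
Compare {H-α, H-β, H-ε}: link cost 258 + fixed 88 = 346.
Compare {H-β, H-δ, H-ε}: link cost 258 + fixed 88 = 346.
All other subsets cost ≥ 346. Minimum total cost: 326.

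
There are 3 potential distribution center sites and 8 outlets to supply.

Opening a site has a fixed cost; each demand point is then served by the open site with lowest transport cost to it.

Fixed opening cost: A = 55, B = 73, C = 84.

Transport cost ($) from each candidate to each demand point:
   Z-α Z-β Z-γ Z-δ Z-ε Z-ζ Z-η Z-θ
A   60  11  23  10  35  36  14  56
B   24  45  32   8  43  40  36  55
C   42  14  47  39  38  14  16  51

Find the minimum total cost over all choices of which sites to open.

Open {A}: assign each demand point to its cheapest open site.
  Z-α→A 60, Z-β→A 11, Z-γ→A 23, Z-δ→A 10, Z-ε→A 35, Z-ζ→A 36, Z-η→A 14, Z-θ→A 56
  transport cost 245, fixed 55 → total 300.
Compare {A, B}: transport cost 206 + fixed 128 = 334.
Compare {A, C}: transport cost 200 + fixed 139 = 339.
Compare {C}: transport cost 261 + fixed 84 = 345.
All other subsets cost ≥ 334. Minimum total cost: 300.

300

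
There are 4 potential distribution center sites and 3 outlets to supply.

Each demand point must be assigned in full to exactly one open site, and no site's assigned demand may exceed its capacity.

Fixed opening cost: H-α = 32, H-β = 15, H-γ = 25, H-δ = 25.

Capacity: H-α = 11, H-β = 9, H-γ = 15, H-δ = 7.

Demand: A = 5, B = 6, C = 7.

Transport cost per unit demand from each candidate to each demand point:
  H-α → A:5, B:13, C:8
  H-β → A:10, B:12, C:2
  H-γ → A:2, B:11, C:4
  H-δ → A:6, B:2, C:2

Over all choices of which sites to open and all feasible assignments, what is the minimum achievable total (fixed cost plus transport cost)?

Open {H-γ, H-δ}; cheapest assignment that respects the capacities:
  H-γ (cap 15, load 12): A, C — cost 5×2 + 7×4 = 38
  H-δ (cap 7, load 6): B — cost 6×2 = 12
  Shipping 50, fixed 50 → total 100.
  Any other capacity-feasible assignment to {H-γ, H-δ} ships for at least 50.
Compare {H-β, H-γ, H-δ}: its best feasible assignment gives total 101.
Compare {H-α, H-β, H-δ}: its best feasible assignment gives total 123.
Every other set of open sites that can feasibly serve all demand totals ≥ 101 even under its best assignment. Minimum: 100.

100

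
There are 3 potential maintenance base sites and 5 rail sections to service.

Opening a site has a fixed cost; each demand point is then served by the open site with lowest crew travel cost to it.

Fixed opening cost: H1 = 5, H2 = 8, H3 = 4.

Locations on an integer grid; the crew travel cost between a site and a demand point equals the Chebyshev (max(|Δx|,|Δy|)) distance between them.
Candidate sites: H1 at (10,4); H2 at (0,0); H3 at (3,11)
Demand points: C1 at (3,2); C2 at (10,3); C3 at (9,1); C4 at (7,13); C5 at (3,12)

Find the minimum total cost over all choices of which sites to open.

Open {H1, H3}: assign each demand point to its cheapest open site.
  C1→H1 7, C2→H1 1, C3→H1 3, C4→H3 4, C5→H3 1
  crew travel cost 16, fixed 9 → total 25.
Compare {H1, H2, H3}: crew travel cost 12 + fixed 17 = 29.
Compare {H1}: crew travel cost 28 + fixed 5 = 33.
Compare {H3}: crew travel cost 32 + fixed 4 = 36.
All other subsets cost ≥ 29. Minimum total cost: 25.

25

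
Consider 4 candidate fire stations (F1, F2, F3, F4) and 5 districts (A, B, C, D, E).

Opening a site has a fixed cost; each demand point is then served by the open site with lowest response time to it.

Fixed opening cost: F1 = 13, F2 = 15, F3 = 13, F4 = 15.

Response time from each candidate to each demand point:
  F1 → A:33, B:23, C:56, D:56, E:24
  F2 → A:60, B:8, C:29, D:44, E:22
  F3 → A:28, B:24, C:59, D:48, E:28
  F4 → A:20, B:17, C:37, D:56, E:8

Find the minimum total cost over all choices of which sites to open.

139

Open {F2, F4}: assign each demand point to its cheapest open site.
  A→F4 20, B→F2 8, C→F2 29, D→F2 44, E→F4 8
  response time 109, fixed 30 → total 139.
Compare {F1, F2, F4}: response time 109 + fixed 43 = 152.
Compare {F2, F3, F4}: response time 109 + fixed 43 = 152.
Compare {F4}: response time 138 + fixed 15 = 153.
All other subsets cost ≥ 152. Minimum total cost: 139.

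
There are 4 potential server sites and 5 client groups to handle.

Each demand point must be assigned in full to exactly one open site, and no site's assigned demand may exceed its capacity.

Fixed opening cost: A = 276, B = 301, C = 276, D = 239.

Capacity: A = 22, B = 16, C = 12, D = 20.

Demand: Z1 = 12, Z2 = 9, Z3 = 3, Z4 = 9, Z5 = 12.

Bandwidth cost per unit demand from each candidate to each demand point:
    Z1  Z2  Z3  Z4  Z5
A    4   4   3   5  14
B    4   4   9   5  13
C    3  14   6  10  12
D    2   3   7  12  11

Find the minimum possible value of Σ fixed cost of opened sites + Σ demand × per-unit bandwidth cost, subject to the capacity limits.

1049

Open {A, C, D}; cheapest assignment that respects the capacities:
  A (cap 22, load 21): Z2, Z3, Z4 — cost 9×4 + 3×3 + 9×5 = 90
  C (cap 12, load 12): Z5 — cost 12×12 = 144
  D (cap 20, load 12): Z1 — cost 12×2 = 24
  Shipping 258, fixed 791 → total 1049.
  Any other capacity-feasible assignment to {A, C, D} ships for at least 258.
Compare {A, B, D}: its best feasible assignment gives total 1086.
Compare {A, B, C}: its best feasible assignment gives total 1135.
Every other set of open sites that can feasibly serve all demand totals ≥ 1086 even under its best assignment. Minimum: 1049.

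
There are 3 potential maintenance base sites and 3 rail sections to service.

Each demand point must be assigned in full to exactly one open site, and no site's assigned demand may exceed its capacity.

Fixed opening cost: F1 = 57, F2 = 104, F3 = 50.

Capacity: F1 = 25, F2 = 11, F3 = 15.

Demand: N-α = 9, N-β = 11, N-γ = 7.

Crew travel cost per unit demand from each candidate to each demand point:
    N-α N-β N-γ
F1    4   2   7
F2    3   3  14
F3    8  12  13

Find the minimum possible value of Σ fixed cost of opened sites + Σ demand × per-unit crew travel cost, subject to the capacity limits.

250

Open {F1, F3}; cheapest assignment that respects the capacities:
  F1 (cap 25, load 18): N-β, N-γ — cost 11×2 + 7×7 = 71
  F3 (cap 15, load 9): N-α — cost 9×8 = 72
  Shipping 143, fixed 107 → total 250.
  Any other capacity-feasible assignment to {F1, F3} ships for at least 143.
Compare {F1, F2}: its best feasible assignment gives total 259.
Compare {F1, F2, F3}: its best feasible assignment gives total 309.
Every other set of open sites that can feasibly serve all demand totals ≥ 259 even under its best assignment. Minimum: 250.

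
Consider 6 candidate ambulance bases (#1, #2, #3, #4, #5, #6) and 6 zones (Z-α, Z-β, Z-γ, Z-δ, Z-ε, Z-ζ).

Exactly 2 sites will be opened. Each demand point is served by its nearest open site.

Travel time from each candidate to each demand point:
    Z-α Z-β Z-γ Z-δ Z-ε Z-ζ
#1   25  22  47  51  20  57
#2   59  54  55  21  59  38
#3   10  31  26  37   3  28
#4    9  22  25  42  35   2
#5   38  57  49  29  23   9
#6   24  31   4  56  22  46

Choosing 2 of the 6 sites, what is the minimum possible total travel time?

Open {#3, #4}.
  Z-α→#4 9, Z-β→#4 22, Z-γ→#4 25, Z-δ→#3 37, Z-ε→#3 3, Z-ζ→#4 2  ⇒ total 98.
Compare {#4, #6}: total 101.
Compare {#3, #5}: total 108.
No size-2 selection does better; minimum is 98.

98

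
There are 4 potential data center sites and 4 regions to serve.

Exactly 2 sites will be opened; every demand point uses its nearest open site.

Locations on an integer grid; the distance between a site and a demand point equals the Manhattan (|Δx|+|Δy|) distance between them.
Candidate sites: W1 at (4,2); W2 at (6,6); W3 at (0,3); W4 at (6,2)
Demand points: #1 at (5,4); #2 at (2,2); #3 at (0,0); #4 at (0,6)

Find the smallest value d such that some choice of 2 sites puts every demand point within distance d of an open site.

Open {W1, W3}.
  Farthest demand point is #1 at distance 3 (to W1); all others are ≤ 3.
With {W2, W3} the worst case is 3.
With {W3, W4} the worst case is 3.
No size-2 selection achieves below 3.

3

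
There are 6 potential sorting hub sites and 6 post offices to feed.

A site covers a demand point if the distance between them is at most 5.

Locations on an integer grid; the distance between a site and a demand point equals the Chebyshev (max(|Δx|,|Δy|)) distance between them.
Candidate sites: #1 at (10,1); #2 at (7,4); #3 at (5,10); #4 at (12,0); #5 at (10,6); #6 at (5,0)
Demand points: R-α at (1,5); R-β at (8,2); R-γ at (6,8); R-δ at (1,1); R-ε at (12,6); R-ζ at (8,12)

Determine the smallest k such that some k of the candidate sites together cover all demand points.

3

Coverage sets (demand points within 5 of each site):
  #1: {R-β, R-ε}
  #2: {R-β, R-γ, R-ε}
  #3: {R-α, R-γ, R-ζ}
  #4: {R-β}
  #5: {R-β, R-γ, R-ε}
  #6: {R-α, R-β, R-δ}
No 2 sites suffice: every size-2 union leaves at least one demand point uncovered.
But {#1, #3, #6} covers everything, so the minimum is 3.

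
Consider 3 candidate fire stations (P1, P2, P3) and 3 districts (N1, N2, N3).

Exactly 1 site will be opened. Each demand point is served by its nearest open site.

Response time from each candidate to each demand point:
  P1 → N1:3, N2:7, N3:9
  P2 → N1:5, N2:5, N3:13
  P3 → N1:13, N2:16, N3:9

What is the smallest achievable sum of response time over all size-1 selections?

Open {P1}.
  N1→P1 3, N2→P1 7, N3→P1 9  ⇒ total 19.
Compare {P2}: total 23.
Compare {P3}: total 38.

19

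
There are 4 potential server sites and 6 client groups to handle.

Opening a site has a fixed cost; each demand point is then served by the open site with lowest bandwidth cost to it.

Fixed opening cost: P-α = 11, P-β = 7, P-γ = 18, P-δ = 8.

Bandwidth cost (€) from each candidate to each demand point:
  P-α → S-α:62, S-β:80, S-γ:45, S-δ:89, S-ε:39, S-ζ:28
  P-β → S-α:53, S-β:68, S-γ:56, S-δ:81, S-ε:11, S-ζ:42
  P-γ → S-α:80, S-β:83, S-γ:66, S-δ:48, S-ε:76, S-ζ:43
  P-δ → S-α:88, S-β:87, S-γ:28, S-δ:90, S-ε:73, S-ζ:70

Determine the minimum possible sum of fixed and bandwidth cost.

Open {P-α, P-β, P-γ, P-δ}: assign each demand point to its cheapest open site.
  S-α→P-β 53, S-β→P-β 68, S-γ→P-δ 28, S-δ→P-γ 48, S-ε→P-β 11, S-ζ→P-α 28
  bandwidth cost 236, fixed 44 → total 280.
Compare {P-β, P-γ, P-δ}: bandwidth cost 250 + fixed 33 = 283.
Compare {P-α, P-β, P-γ}: bandwidth cost 253 + fixed 36 = 289.
Compare {P-α, P-β, P-δ}: bandwidth cost 269 + fixed 26 = 295.
All other subsets cost ≥ 283. Minimum total cost: 280.

280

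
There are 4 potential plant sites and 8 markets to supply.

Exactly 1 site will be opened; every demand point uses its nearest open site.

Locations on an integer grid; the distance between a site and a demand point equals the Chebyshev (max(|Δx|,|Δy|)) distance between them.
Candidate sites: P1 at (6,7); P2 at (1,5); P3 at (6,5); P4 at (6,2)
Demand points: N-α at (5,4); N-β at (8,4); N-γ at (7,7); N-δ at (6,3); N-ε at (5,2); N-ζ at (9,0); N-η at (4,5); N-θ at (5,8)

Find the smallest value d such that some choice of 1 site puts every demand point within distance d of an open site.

5

Open {P3}.
  Farthest demand point is N-ζ at distance 5 (to P3); all others are ≤ 5.
With {P4} the worst case is 6.
With {P1} the worst case is 7.
No size-1 selection achieves below 5.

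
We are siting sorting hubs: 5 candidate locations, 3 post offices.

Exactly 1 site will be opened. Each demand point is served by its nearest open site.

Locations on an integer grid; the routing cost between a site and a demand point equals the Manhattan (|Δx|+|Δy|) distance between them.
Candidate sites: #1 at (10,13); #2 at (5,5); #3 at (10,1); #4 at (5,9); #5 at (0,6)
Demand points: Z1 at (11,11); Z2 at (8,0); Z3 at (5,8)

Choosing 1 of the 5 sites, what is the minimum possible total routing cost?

Open {#4}.
  Z1→#4 8, Z2→#4 12, Z3→#4 1  ⇒ total 21.
Compare {#2}: total 23.
Compare {#3}: total 26.
No size-1 selection does better; minimum is 21.

21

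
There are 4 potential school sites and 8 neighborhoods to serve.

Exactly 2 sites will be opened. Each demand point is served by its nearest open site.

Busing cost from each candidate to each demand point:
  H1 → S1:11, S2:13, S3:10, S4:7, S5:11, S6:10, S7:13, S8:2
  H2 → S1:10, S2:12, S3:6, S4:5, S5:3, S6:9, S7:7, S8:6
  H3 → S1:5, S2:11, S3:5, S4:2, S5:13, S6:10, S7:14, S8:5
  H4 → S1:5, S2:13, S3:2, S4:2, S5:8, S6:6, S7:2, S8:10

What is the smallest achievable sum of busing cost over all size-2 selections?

Open {H2, H4}.
  S1→H4 5, S2→H2 12, S3→H4 2, S4→H4 2, S5→H2 3, S6→H4 6, S7→H4 2, S8→H2 6  ⇒ total 38.
Compare {H1, H4}: total 40.
Compare {H3, H4}: total 41.
No size-2 selection does better; minimum is 38.

38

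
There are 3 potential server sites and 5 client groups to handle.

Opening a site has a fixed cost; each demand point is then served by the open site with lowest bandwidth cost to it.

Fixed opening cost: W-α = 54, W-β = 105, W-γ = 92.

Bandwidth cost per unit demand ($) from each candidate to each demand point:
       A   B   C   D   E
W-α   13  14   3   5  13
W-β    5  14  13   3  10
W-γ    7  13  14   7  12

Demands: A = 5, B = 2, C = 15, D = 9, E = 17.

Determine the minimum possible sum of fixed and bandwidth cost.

Open {W-α, W-β}: assign each demand point to its cheapest open site.
  A→W-β 5×5=25, B→W-α 2×14=28, C→W-α 15×3=45, D→W-β 9×3=27, E→W-β 17×10=170
  bandwidth cost 295, fixed 159 → total 454.
Compare {W-α}: bandwidth cost 404 + fixed 54 = 458.
Compare {W-α, W-γ}: bandwidth cost 355 + fixed 146 = 501.
Compare {W-α, W-β, W-γ}: bandwidth cost 293 + fixed 251 = 544.
All other subsets cost ≥ 458. Minimum total cost: 454.

454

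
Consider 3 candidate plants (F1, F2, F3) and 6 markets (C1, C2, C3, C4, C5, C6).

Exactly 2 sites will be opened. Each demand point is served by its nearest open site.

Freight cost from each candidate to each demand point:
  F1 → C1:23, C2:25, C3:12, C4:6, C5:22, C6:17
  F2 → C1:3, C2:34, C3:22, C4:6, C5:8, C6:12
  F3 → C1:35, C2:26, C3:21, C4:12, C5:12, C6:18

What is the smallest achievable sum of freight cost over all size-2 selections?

66

Open {F1, F2}.
  C1→F2 3, C2→F1 25, C3→F1 12, C4→F1 6, C5→F2 8, C6→F2 12  ⇒ total 66.
Compare {F2, F3}: total 76.
Compare {F1, F3}: total 95.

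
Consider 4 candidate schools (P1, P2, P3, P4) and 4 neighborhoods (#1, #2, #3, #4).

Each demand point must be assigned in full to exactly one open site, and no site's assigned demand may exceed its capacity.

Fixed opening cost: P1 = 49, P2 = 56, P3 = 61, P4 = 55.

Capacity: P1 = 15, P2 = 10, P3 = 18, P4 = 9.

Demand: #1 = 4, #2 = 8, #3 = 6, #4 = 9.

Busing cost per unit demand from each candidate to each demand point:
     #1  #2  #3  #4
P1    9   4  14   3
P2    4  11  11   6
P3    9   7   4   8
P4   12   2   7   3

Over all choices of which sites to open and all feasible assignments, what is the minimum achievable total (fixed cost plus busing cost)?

253

Open {P1, P3}; cheapest assignment that respects the capacities:
  P1 (cap 15, load 13): #1, #4 — cost 4×9 + 9×3 = 63
  P3 (cap 18, load 14): #2, #3 — cost 8×7 + 6×4 = 80
  Shipping 143, fixed 110 → total 253.
  Any other capacity-feasible assignment to {P1, P3} ships for at least 143.
Compare {P3, P4}: its best feasible assignment gives total 259.
Compare {P1, P3, P4}: its best feasible assignment gives total 268.
Every other set of open sites that can feasibly serve all demand totals ≥ 259 even under its best assignment. Minimum: 253.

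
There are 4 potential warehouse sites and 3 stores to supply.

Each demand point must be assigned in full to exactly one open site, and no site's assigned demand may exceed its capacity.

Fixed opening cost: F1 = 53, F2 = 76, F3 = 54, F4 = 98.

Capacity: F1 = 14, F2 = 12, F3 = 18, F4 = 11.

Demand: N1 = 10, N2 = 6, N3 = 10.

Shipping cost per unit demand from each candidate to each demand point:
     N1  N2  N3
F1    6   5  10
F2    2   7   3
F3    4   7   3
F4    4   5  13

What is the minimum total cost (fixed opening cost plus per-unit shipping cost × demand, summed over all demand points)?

222

Open {F2, F3}; cheapest assignment that respects the capacities:
  F2 (cap 12, load 10): N1 — cost 10×2 = 20
  F3 (cap 18, load 16): N2, N3 — cost 6×7 + 10×3 = 72
  Shipping 92, fixed 130 → total 222.
  Any other capacity-feasible assignment to {F2, F3} ships for at least 92.
Compare {F1, F3}: its best feasible assignment gives total 239.
Compare {F1, F2, F3}: its best feasible assignment gives total 263.
Every other set of open sites that can feasibly serve all demand totals ≥ 239 even under its best assignment. Minimum: 222.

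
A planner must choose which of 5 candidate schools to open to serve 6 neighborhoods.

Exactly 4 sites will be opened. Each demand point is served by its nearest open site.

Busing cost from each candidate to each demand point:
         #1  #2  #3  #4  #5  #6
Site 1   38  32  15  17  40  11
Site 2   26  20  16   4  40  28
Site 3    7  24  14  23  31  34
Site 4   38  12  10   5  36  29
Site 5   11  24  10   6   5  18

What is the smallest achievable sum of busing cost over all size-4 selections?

50

Open {Site 1, Site 3, Site 4, Site 5}.
  #1→Site 3 7, #2→Site 4 12, #3→Site 4 10, #4→Site 4 5, #5→Site 5 5, #6→Site 1 11  ⇒ total 50.
Compare {Site 1, Site 2, Site 4, Site 5}: total 53.
Compare {Site 2, Site 3, Site 4, Site 5}: total 56.
No size-4 selection does better; minimum is 50.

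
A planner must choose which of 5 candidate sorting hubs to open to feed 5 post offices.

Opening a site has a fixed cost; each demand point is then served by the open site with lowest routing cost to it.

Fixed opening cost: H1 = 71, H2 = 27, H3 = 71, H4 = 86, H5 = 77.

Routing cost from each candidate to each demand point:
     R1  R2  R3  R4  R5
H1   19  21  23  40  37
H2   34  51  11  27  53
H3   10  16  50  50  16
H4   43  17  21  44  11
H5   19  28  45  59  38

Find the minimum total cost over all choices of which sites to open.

Open {H2, H3}: assign each demand point to its cheapest open site.
  R1→H3 10, R2→H3 16, R3→H2 11, R4→H2 27, R5→H3 16
  routing cost 80, fixed 98 → total 178.
Compare {H2}: routing cost 176 + fixed 27 = 203.
Compare {H1}: routing cost 140 + fixed 71 = 211.
Compare {H3}: routing cost 142 + fixed 71 = 213.
All other subsets cost ≥ 203. Minimum total cost: 178.

178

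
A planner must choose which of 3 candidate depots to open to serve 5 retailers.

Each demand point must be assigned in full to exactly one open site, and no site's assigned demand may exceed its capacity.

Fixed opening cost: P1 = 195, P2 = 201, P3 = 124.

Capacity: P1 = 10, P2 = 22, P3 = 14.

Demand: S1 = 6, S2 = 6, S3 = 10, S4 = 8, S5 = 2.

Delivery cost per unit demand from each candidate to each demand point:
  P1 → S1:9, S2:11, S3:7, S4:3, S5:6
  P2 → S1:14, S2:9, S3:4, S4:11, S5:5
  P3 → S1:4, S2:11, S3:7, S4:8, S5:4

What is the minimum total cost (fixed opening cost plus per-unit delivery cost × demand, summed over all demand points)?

Open {P2, P3}; cheapest assignment that respects the capacities:
  P2 (cap 22, load 18): S2, S3, S5 — cost 6×9 + 10×4 + 2×5 = 104
  P3 (cap 14, load 14): S1, S4 — cost 6×4 + 8×8 = 88
  Shipping 192, fixed 325 → total 517.
  Any other capacity-feasible assignment to {P2, P3} ships for at least 192.
Compare {P1, P2}: its best feasible assignment gives total 610.
Compare {P1, P2, P3}: its best feasible assignment gives total 670.
Every other set of open sites that can feasibly serve all demand totals ≥ 610 even under its best assignment. Minimum: 517.

517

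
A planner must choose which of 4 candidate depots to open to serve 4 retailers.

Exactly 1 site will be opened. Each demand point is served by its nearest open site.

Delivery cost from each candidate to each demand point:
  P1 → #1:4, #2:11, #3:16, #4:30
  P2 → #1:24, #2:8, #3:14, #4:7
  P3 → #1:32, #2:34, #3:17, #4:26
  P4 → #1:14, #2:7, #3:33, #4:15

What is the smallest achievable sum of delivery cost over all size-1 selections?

53

Open {P2}.
  #1→P2 24, #2→P2 8, #3→P2 14, #4→P2 7  ⇒ total 53.
Compare {P1}: total 61.
Compare {P4}: total 69.
No size-1 selection does better; minimum is 53.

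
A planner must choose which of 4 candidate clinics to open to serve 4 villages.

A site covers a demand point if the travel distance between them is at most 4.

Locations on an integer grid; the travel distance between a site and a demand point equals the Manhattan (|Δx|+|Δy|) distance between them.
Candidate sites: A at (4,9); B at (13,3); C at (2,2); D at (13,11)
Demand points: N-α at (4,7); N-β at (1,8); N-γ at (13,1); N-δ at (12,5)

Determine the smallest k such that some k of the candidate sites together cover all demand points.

2

Coverage sets (demand points within 4 of each site):
  A: {N-α, N-β}
  B: {N-γ, N-δ}
  C: {}
  D: {}
No single site covers all 4 demand points.
But {A, B} covers everything, so the minimum is 2.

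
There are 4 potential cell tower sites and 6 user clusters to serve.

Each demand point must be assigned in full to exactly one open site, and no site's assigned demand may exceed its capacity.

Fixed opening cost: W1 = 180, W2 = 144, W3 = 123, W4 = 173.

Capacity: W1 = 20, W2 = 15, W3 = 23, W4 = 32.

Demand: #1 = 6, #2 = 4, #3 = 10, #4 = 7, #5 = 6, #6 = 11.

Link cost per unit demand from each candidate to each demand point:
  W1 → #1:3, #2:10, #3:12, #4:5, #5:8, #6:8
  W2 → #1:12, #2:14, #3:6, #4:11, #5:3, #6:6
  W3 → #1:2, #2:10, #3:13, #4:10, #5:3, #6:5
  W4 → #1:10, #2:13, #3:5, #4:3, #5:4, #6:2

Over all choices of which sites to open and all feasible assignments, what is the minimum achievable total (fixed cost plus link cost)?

459

Open {W3, W4}; cheapest assignment that respects the capacities:
  W3 (cap 23, load 16): #1, #2, #5 — cost 6×2 + 4×10 + 6×3 = 70
  W4 (cap 32, load 28): #3, #4, #6 — cost 10×5 + 7×3 + 11×2 = 93
  Shipping 163, fixed 296 → total 459.
  Any other capacity-feasible assignment to {W3, W4} ships for at least 163.
Compare {W1, W4}: its best feasible assignment gives total 542.
Compare {W2, W4}: its best feasible assignment gives total 552.
Every other set of open sites that can feasibly serve all demand totals ≥ 542 even under its best assignment. Minimum: 459.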